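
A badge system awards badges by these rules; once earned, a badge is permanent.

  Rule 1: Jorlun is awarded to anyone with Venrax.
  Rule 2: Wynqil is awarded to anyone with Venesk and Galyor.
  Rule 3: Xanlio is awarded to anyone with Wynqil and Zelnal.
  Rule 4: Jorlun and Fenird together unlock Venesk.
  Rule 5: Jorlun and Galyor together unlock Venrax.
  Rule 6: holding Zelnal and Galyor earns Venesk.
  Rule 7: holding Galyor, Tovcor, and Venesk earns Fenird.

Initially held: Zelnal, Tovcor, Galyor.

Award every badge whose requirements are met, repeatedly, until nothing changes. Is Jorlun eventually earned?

Jorlun would need Venrax (Rule 1), but Venrax is never earned.

No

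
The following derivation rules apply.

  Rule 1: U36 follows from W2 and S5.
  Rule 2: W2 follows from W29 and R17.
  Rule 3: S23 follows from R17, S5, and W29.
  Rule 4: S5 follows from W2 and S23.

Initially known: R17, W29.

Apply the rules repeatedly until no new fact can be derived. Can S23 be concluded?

No

S23 would need R17, S5, and W29 (Rule 3), but S5 is never established.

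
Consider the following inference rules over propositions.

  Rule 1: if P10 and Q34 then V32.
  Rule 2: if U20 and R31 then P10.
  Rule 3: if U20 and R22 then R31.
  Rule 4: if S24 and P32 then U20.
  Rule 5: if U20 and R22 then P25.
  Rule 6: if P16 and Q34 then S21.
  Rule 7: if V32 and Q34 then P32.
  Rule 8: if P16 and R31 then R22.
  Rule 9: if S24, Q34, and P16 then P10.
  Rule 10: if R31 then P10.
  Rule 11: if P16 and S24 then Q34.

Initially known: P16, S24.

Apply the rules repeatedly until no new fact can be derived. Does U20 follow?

Yes

P16 and S24 hold, so Q34 follows (Rule 11).
S24, Q34, and P16 hold, so P10 follows (Rule 9).
From P10 and Q34, Rule 1 gives V32.
V32 and Q34 hold, so P32 follows (Rule 7).
S24 and P32 hold, so U20 follows (Rule 4).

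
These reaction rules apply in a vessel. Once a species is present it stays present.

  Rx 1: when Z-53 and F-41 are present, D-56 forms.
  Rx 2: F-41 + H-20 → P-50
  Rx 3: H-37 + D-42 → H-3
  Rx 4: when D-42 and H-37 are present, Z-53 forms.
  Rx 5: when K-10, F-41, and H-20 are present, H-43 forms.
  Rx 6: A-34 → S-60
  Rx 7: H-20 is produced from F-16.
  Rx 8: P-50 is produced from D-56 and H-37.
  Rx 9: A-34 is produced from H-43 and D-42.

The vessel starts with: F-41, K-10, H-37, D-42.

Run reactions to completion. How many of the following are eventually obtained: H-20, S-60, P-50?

1

D-42 and H-37 present → Z-53 forms (Rx 4).
Z-53 and F-41 present → D-56 forms (Rx 1).
D-56 and H-37 present → P-50 forms (Rx 8).
H-20 would need F-16 (Rx 7), but F-16 never forms.
S-60 would need A-34 (Rx 6), but A-34 never forms.
P-50: reached.
Reached: P-50 — 1 of the 3.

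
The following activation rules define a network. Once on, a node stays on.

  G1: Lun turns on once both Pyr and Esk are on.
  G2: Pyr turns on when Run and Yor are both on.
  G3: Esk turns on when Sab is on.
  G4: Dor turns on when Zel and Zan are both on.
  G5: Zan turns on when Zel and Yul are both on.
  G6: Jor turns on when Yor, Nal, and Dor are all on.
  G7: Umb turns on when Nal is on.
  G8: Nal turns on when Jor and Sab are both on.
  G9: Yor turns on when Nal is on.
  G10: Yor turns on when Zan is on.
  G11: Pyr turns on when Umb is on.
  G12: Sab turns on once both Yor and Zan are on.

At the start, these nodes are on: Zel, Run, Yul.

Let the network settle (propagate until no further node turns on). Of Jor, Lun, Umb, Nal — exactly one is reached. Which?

Lun

G5: Zel and Yul on → Zan on.
G10: Zan on → Yor on.
Yor and Zan are on, so Sab turns on (G12).
Run and Yor are on, so Pyr turns on (G2).
G3: Sab on → Esk on.
G1: Pyr and Esk on → Lun on.
Jor would need Yor, Nal, and Dor (G6), but Nal never turns on. Nal would need Jor and Sab (G8), but Jor never turns on. Umb would need Nal (G7), but Nal never turns on.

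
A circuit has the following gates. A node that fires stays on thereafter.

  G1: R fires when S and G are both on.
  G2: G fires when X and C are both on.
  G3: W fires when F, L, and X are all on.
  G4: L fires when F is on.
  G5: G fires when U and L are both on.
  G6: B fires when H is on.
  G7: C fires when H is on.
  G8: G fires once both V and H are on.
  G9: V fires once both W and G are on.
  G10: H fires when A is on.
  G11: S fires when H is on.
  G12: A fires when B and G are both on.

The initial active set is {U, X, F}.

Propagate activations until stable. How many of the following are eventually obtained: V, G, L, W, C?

4

G4: F on → L on.
F, L, and X are on, so W fires (G3).
G5: U and L on → G on.
W and G are on, so V fires (G9).
V: reached.
G: reached.
L: reached.
W: reached.
C would need H (G7), but H never turns on.
Reached: V, G, L, and W — 4 of the 5.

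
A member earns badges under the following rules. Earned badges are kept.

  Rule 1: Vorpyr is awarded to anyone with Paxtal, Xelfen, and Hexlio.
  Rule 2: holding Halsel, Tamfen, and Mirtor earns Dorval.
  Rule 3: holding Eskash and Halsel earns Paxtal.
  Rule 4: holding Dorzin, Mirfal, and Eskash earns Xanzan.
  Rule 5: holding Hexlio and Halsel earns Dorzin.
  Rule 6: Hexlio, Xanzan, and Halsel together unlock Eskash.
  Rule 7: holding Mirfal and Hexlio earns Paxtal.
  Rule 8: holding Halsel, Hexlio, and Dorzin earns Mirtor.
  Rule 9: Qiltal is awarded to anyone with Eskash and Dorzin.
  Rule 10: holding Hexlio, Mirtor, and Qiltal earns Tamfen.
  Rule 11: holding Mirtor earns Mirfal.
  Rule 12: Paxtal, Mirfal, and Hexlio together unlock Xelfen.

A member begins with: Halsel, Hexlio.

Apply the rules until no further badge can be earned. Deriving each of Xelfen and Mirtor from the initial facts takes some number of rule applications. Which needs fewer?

Mirtor

Mirtor: With Hexlio and Halsel, Dorzin is earned (Rule 5). With Halsel, Hexlio, and Dorzin, Mirtor is earned (Rule 8). [2 rule applications]
Xelfen: With Hexlio and Halsel, Dorzin is earned (Rule 5). With Halsel, Hexlio, and Dorzin, Mirtor is earned (Rule 8). With Mirtor, Mirfal is earned (Rule 11). With Mirfal and Hexlio, Paxtal is earned (Rule 7). With Paxtal, Mirfal, and Hexlio, Xelfen is earned (Rule 12). [5 rule applications]
Mirtor needs fewer.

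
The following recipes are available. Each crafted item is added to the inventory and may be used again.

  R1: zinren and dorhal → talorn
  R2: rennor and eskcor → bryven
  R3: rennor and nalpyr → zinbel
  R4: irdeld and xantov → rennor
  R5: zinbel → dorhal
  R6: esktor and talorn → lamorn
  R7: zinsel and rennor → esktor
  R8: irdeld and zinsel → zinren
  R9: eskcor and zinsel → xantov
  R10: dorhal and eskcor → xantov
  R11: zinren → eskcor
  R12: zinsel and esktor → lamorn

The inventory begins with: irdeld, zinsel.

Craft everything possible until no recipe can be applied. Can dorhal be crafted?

dorhal would need zinbel (R5), but zinbel is never obtained.

No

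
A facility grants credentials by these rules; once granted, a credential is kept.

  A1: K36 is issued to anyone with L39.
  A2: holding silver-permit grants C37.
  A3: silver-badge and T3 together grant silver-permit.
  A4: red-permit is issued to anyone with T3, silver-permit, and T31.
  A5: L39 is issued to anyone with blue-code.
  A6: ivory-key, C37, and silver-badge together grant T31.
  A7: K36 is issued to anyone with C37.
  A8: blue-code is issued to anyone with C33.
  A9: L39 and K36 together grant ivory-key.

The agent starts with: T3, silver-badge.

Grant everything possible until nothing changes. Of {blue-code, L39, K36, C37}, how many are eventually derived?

2

Holding silver-badge and T3 grants silver-permit (A3).
Holding silver-permit grants C37 (A2).
Holding C37 grants K36 (A7).
blue-code would need C33 (A8), but C33 is never granted.
L39 would need blue-code (A5), but blue-code is never granted.
K36: reached.
C37: reached.
Reached: K36 and C37 — 2 of the 4.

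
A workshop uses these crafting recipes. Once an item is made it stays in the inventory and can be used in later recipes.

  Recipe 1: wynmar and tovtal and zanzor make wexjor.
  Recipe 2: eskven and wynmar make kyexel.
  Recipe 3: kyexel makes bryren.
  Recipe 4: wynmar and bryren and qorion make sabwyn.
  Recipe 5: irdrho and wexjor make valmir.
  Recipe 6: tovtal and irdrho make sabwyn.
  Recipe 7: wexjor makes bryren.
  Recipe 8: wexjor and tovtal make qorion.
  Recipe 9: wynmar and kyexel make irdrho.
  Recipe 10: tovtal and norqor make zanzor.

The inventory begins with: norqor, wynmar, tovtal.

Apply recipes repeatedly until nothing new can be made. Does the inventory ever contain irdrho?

irdrho would need wynmar and kyexel (Recipe 9), but kyexel is never obtained.

No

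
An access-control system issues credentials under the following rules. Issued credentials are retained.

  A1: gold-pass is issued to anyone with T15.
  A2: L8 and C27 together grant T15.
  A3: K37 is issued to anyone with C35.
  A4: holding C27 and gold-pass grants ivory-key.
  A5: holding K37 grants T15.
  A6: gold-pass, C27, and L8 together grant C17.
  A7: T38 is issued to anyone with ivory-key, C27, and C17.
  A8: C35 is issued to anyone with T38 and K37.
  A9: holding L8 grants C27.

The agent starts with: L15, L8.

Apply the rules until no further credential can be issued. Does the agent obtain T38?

Yes

Holding L8 grants C27 (A9).
Holding L8 and C27 grants T15 (A2).
Holding T15 grants gold-pass (A1).
Holding gold-pass, C27, and L8 grants C17 (A6).
Holding C27 and gold-pass grants ivory-key (A4).
Holding ivory-key, C27, and C17 grants T38 (A7).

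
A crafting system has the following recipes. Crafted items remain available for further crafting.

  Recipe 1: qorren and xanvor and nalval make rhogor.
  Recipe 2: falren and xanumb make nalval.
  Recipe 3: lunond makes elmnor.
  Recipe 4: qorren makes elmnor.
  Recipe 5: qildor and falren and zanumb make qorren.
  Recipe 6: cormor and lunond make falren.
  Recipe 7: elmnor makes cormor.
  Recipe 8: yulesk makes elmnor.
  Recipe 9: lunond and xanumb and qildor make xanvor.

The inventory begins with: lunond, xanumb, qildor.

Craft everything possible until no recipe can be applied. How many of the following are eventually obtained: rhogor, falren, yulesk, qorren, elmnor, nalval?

3

lunond → elmnor (Recipe 3).
Using Recipe 7, elmnor makes cormor.
cormor and lunond → falren (Recipe 6).
Using Recipe 2, falren and xanumb make nalval.
rhogor would need qorren, xanvor, and nalval (Recipe 1), but qorren is never obtained.
falren: reached.
No rule produces yulesk, and it is not given.
qorren would need qildor, falren, and zanumb (Recipe 5), but zanumb is never obtained.
elmnor: reached.
nalval: reached.
Reached: falren, elmnor, and nalval — 3 of the 6.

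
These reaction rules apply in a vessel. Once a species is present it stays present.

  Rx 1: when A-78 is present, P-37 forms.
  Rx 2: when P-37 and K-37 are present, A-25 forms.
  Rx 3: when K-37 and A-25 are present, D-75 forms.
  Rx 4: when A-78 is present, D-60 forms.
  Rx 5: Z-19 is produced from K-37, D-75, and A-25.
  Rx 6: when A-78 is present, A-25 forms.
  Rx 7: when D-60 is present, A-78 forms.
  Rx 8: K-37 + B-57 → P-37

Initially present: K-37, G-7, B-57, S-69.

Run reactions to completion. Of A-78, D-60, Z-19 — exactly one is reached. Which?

K-37 and B-57 present → P-37 forms (Rx 8).
P-37 and K-37 present → A-25 forms (Rx 2).
K-37 and A-25 present → D-75 forms (Rx 3).
K-37, D-75, and A-25 present → Z-19 forms (Rx 5).
D-60 would need A-78 (Rx 4), but A-78 never forms. A-78 would need D-60 (Rx 7), but D-60 never forms.

Z-19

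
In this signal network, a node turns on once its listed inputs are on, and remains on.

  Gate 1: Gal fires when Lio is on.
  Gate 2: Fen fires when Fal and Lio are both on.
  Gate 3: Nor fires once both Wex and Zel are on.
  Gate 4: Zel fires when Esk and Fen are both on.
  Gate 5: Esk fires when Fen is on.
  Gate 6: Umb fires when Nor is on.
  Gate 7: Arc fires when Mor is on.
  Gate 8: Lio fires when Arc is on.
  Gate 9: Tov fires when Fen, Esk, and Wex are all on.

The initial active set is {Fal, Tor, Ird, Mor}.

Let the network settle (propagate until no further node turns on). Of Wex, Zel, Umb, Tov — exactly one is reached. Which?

Zel

Gate 7: Mor on → Arc on.
Gate 8: Arc on → Lio on.
Fal and Lio are on, so Fen fires (Gate 2).
Gate 5: Fen on → Esk on.
Esk and Fen are on, so Zel fires (Gate 4).
Tov would need Fen, Esk, and Wex (Gate 9), but Wex never turns on. No rule produces Wex, and it is not given. Umb would need Nor (Gate 6), but Nor never turns on.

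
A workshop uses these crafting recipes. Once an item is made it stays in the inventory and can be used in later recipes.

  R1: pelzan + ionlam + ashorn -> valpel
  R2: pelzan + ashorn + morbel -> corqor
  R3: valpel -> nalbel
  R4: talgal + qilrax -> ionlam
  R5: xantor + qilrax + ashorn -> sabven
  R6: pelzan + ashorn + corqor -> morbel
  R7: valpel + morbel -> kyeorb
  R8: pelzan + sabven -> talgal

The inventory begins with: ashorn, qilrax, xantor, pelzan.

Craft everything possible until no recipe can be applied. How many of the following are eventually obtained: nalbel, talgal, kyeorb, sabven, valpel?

xantor + qilrax + ashorn -> sabven (R5).
pelzan + sabven -> talgal (R8).
Using R4, talgal and qilrax make ionlam.
Using R1, pelzan, ionlam, and ashorn make valpel.
Using R3, valpel makes nalbel.
nalbel: reached.
talgal: reached.
kyeorb would need valpel and morbel (R7), but morbel is never obtained.
sabven: reached.
valpel: reached.
Reached: nalbel, talgal, sabven, and valpel — 4 of the 5.

4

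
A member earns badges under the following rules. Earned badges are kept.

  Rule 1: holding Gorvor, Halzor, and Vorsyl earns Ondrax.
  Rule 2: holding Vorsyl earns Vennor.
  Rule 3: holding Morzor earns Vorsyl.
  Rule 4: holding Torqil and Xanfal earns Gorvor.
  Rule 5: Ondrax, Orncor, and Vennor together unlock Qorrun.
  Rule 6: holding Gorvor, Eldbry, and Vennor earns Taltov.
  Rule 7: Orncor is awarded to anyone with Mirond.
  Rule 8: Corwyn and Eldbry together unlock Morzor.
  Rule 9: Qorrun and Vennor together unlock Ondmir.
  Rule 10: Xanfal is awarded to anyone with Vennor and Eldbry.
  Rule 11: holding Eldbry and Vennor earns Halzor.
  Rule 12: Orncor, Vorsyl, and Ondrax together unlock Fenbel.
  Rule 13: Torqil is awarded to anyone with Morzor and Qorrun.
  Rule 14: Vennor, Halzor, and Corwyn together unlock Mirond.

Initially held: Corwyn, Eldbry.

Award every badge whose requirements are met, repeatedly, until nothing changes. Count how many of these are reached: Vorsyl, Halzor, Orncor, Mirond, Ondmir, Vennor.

With Corwyn and Eldbry, Morzor is earned (Rule 8).
With Morzor, Vorsyl is earned (Rule 3).
With Vorsyl, Vennor is earned (Rule 2).
With Eldbry and Vennor, Halzor is earned (Rule 11).
With Vennor, Halzor, and Corwyn, Mirond is earned (Rule 14).
With Mirond, Orncor is earned (Rule 7).
Vorsyl: reached.
Halzor: reached.
Orncor: reached.
Mirond: reached.
Ondmir would need Qorrun and Vennor (Rule 9), but Qorrun is never earned.
Vennor: reached.
Reached: Vorsyl, Halzor, Orncor, Mirond, and Vennor — 5 of the 6.

5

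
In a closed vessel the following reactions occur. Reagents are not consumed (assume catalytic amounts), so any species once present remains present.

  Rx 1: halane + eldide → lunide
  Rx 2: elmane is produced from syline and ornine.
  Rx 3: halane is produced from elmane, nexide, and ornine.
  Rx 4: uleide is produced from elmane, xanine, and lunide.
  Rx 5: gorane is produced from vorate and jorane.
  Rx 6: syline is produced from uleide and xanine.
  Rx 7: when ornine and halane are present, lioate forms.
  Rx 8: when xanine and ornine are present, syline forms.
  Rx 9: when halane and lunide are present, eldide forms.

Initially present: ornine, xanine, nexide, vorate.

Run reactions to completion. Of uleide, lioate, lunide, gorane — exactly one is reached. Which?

xanine and ornine present → syline forms (Rx 8).
syline and ornine present → elmane forms (Rx 2).
elmane, nexide, and ornine present → halane forms (Rx 3).
ornine and halane present → lioate forms (Rx 7).
gorane would need vorate and jorane (Rx 5), but jorane never forms. uleide would need elmane, xanine, and lunide (Rx 4), but lunide never forms. lunide would need halane and eldide (Rx 1), but eldide never forms.

lioate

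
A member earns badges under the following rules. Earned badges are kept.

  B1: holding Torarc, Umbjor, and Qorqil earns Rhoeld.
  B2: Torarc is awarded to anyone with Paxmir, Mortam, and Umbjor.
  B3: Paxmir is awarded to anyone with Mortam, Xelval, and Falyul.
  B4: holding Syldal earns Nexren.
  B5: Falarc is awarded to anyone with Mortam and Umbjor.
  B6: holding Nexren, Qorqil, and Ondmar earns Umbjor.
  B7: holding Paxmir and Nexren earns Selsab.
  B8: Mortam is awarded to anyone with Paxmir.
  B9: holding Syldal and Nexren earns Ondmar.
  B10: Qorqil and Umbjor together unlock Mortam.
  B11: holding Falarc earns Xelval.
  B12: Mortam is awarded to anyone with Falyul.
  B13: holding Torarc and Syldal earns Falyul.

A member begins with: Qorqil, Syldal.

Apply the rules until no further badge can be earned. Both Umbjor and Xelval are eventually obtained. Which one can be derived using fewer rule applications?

Umbjor: With Syldal, Nexren is earned (B4). With Syldal and Nexren, Ondmar is earned (B9). With Nexren, Qorqil, and Ondmar, Umbjor is earned (B6). [3 rule applications]
Xelval: With Syldal, Nexren is earned (B4). With Syldal and Nexren, Ondmar is earned (B9). With Nexren, Qorqil, and Ondmar, Umbjor is earned (B6). With Qorqil and Umbjor, Mortam is earned (B10). With Mortam and Umbjor, Falarc is earned (B5). With Falarc, Xelval is earned (B11). [6 rule applications]
Umbjor needs fewer.

Umbjor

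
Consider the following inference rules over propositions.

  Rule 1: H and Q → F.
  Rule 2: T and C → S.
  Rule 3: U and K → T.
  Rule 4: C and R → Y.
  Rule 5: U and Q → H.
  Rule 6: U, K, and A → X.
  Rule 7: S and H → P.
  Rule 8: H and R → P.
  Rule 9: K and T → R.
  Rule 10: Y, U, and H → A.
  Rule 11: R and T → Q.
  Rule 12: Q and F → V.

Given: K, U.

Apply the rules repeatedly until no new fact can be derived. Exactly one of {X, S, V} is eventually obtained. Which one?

U and K hold, so T follows (Rule 3).
From K and T, Rule 9 gives R.
From R and T, Rule 11 gives Q.
U and Q hold, so H follows (Rule 5).
H and Q hold, so F follows (Rule 1).
Q and F hold, so V follows (Rule 12).
S would need T and C (Rule 2), but C is never established. X would need U, K, and A (Rule 6), but A is never established.

V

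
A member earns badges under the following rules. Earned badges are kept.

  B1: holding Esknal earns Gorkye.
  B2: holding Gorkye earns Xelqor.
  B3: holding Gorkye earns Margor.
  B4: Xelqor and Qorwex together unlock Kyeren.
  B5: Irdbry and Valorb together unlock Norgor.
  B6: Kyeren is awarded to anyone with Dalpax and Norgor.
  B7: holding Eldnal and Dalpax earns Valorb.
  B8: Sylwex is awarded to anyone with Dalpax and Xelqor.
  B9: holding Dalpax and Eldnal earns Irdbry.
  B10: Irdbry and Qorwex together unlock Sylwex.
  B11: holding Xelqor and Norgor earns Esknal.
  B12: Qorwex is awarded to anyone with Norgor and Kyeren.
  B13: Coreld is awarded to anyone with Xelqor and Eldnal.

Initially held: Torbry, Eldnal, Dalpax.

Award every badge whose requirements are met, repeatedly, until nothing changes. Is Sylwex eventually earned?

With Eldnal and Dalpax, Valorb is earned (B7).
With Dalpax and Eldnal, Irdbry is earned (B9).
With Irdbry and Valorb, Norgor is earned (B5).
With Dalpax and Norgor, Kyeren is earned (B6).
With Norgor and Kyeren, Qorwex is earned (B12).
With Irdbry and Qorwex, Sylwex is earned (B10).

Yes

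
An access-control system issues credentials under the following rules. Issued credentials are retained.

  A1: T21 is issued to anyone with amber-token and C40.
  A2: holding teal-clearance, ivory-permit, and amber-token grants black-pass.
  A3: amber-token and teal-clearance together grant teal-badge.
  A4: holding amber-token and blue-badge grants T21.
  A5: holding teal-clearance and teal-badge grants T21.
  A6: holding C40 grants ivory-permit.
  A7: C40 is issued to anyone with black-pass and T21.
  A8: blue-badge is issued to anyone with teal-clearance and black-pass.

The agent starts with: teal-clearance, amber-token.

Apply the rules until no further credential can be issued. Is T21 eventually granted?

Yes

Holding amber-token and teal-clearance grants teal-badge (A3).
Holding teal-clearance and teal-badge grants T21 (A5).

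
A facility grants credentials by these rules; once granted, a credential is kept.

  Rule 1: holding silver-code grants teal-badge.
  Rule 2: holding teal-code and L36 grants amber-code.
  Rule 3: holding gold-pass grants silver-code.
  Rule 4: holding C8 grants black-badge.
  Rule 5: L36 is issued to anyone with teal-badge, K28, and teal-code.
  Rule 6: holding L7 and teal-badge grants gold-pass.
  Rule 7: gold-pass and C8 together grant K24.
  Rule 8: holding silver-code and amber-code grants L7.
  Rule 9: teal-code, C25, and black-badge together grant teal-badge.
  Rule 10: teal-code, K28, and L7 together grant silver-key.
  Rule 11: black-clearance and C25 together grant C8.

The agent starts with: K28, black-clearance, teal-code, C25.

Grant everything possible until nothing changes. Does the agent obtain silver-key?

No

silver-key would need teal-code, K28, and L7 (Rule 10), but L7 is never granted.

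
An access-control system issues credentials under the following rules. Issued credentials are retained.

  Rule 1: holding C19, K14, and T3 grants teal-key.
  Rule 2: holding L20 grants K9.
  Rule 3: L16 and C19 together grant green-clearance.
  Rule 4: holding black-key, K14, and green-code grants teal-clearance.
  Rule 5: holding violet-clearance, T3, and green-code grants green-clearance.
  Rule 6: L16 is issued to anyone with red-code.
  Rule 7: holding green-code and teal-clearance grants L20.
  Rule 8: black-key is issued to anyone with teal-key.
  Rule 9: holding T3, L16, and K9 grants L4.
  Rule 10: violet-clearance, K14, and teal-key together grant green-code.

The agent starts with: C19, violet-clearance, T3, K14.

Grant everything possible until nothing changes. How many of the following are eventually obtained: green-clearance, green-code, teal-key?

Holding C19, K14, and T3 grants teal-key (Rule 1).
Holding violet-clearance, K14, and teal-key grants green-code (Rule 10).
Holding violet-clearance, T3, and green-code grants green-clearance (Rule 5).
green-clearance: reached.
green-code: reached.
teal-key: reached.
All 3 are reached.

3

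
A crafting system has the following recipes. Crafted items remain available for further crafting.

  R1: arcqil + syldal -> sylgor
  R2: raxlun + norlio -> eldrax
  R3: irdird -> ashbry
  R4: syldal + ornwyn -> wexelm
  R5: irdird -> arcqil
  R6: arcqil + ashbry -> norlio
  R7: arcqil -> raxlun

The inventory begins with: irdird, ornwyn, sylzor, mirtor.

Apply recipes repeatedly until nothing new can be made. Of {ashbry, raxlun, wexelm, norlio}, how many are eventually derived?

Using R3, irdird makes ashbry.
irdird -> arcqil (R5).
arcqil + ashbry -> norlio (R6).
arcqil -> raxlun (R7).
ashbry: reached.
raxlun: reached.
wexelm would need syldal and ornwyn (R4), but syldal is never obtained.
norlio: reached.
Reached: ashbry, raxlun, and norlio — 3 of the 4.

3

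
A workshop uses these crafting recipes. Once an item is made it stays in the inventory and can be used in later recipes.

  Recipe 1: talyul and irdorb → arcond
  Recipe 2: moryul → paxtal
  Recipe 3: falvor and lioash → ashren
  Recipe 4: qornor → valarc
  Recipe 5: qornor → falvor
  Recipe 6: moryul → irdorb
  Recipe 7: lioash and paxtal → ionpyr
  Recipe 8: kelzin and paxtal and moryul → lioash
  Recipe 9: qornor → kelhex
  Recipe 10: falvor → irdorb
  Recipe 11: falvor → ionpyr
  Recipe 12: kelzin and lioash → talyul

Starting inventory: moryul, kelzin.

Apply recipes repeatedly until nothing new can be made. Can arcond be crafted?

Yes

Using Recipe 2, moryul makes paxtal.
Using Recipe 6, moryul makes irdorb.
kelzin and paxtal and moryul → lioash (Recipe 8).
kelzin and lioash → talyul (Recipe 12).
Using Recipe 1, talyul and irdorb make arcond.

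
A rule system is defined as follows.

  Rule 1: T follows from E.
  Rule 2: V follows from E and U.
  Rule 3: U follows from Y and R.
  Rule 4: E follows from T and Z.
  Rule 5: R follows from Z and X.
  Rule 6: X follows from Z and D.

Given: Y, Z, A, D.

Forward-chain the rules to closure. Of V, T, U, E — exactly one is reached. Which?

U

Z and D hold, so X follows (Rule 6).
Z and X hold, so R follows (Rule 5).
Y and R hold, so U follows (Rule 3).
E would need T and Z (Rule 4), but T is never established. T would need E (Rule 1), but E is never established. V would need E and U (Rule 2), but E is never established.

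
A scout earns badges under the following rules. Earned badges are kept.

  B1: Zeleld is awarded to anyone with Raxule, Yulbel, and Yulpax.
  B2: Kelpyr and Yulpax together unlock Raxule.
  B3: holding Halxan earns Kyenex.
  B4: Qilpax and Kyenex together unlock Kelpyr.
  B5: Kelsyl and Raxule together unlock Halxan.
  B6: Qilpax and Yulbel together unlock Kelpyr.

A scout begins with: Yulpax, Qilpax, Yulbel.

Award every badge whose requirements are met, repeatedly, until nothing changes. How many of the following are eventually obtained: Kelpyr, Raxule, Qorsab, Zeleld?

With Qilpax and Yulbel, Kelpyr is earned (B6).
With Kelpyr and Yulpax, Raxule is earned (B2).
With Raxule, Yulbel, and Yulpax, Zeleld is earned (B1).
Kelpyr: reached.
Raxule: reached.
No rule produces Qorsab, and it is not given.
Zeleld: reached.
Reached: Kelpyr, Raxule, and Zeleld — 3 of the 4.

3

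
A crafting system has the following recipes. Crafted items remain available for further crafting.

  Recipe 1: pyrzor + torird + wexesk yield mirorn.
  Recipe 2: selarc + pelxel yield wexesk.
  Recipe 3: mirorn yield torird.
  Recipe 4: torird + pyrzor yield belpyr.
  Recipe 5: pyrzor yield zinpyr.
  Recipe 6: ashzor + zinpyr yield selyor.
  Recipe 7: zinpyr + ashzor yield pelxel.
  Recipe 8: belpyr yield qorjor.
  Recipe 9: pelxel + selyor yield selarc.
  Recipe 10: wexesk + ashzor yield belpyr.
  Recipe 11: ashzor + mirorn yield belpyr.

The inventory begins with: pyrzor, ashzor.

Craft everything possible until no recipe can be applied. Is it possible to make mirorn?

mirorn would need pyrzor, torird, and wexesk (Recipe 1), but torird is never obtained.

No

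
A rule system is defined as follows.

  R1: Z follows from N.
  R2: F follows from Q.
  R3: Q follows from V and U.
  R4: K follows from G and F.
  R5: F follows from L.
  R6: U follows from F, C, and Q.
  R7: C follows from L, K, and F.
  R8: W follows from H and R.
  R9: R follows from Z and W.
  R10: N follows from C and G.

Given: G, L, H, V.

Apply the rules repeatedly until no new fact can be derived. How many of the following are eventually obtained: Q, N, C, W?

From L, R5 gives F.
G and F hold, so K follows (R4).
L, K, and F hold, so C follows (R7).
From C and G, R10 gives N.
Q would need V and U (R3), but U is never established.
N: reached.
C: reached.
W would need H and R (R8), but R is never established.
Reached: N and C — 2 of the 4.

2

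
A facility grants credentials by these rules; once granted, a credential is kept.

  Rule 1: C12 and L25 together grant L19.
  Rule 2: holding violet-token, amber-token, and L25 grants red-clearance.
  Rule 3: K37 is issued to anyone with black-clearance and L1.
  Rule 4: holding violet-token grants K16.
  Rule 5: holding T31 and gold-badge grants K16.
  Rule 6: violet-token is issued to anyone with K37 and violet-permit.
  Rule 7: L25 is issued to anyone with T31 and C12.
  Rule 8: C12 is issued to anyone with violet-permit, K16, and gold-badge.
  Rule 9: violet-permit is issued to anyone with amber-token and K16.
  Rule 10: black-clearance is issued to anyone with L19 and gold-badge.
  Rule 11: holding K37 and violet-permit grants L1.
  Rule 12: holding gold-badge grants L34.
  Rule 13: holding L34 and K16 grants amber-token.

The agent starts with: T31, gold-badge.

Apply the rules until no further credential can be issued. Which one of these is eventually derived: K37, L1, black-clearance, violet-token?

Holding gold-badge grants L34 (Rule 12).
Holding T31 and gold-badge grants K16 (Rule 5).
Holding L34 and K16 grants amber-token (Rule 13).
Holding amber-token and K16 grants violet-permit (Rule 9).
Holding violet-permit, K16, and gold-badge grants C12 (Rule 8).
Holding T31 and C12 grants L25 (Rule 7).
Holding C12 and L25 grants L19 (Rule 1).
Holding L19 and gold-badge grants black-clearance (Rule 10).
L1 would need K37 and violet-permit (Rule 11), but K37 is never granted. K37 would need black-clearance and L1 (Rule 3), but L1 is never granted. violet-token would need K37 and violet-permit (Rule 6), but K37 is never granted.

black-clearance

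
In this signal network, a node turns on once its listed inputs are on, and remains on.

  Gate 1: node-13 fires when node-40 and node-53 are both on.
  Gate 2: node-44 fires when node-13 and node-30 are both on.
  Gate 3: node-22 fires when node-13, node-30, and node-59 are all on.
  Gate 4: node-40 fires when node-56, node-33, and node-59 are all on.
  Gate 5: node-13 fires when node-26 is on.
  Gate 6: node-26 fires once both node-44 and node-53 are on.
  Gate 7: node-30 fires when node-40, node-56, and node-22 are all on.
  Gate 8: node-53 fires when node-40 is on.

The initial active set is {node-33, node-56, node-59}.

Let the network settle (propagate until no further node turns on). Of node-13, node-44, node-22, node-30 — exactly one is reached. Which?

node-13

Gate 4: node-56, node-33, and node-59 on → node-40 on.
Gate 8: node-40 on → node-53 on.
Gate 1: node-40 and node-53 on → node-13 on.
node-44 would need node-13 and node-30 (Gate 2), but node-30 never turns on. node-22 would need node-13, node-30, and node-59 (Gate 3), but node-30 never turns on. node-30 would need node-40, node-56, and node-22 (Gate 7), but node-22 never turns on.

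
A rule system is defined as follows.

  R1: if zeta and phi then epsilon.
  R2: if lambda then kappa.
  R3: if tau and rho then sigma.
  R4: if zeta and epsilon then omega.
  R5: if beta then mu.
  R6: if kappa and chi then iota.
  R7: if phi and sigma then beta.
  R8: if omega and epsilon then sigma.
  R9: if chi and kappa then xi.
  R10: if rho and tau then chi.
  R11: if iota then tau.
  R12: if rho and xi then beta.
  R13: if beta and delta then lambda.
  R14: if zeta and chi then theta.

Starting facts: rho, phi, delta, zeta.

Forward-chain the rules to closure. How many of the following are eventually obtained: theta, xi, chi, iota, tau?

0

theta would need zeta and chi (R14), but chi is never established.
xi would need chi and kappa (R9), but chi is never established.
chi would need rho and tau (R10), but tau is never established.
iota would need kappa and chi (R6), but chi is never established.
tau would need iota (R11), but iota is never established.
None of the 5 are reached.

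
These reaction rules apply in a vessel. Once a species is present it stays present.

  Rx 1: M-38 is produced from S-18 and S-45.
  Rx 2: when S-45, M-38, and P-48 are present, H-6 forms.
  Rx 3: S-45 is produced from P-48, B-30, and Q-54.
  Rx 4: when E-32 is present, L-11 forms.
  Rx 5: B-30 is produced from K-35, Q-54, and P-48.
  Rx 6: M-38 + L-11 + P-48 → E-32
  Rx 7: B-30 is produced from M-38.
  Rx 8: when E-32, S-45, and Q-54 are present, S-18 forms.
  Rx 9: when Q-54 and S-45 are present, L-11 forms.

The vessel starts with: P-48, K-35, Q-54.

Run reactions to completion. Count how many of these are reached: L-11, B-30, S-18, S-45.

3

K-35, Q-54, and P-48 present → B-30 forms (Rx 5).
P-48, B-30, and Q-54 present → S-45 forms (Rx 3).
Q-54 and S-45 present → L-11 forms (Rx 9).
L-11: reached.
B-30: reached.
S-18 would need E-32, S-45, and Q-54 (Rx 8), but E-32 never forms.
S-45: reached.
Reached: L-11, B-30, and S-45 — 3 of the 4.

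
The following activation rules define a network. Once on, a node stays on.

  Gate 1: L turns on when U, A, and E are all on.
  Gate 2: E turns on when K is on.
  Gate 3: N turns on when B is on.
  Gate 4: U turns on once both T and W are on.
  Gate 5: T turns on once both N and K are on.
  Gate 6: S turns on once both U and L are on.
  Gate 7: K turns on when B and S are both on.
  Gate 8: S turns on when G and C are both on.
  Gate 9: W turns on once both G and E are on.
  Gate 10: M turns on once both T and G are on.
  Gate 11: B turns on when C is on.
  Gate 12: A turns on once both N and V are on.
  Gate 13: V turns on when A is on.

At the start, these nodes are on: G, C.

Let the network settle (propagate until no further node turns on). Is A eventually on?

A would need N and V (Gate 12), but V never turns on.

No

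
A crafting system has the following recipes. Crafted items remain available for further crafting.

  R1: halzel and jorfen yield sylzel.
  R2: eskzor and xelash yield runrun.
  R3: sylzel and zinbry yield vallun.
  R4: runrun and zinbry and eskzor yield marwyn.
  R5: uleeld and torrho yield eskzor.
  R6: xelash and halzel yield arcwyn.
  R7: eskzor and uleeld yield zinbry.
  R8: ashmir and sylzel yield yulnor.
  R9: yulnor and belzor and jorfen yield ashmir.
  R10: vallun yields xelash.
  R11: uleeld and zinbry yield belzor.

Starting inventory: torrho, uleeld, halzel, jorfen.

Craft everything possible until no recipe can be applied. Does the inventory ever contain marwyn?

Yes

halzel and jorfen → sylzel (R1).
uleeld and torrho → eskzor (R5).
eskzor and uleeld → zinbry (R7).
Using R3, sylzel and zinbry make vallun.
Using R10, vallun makes xelash.
Using R2, eskzor and xelash make runrun.
runrun and zinbry and eskzor → marwyn (R4).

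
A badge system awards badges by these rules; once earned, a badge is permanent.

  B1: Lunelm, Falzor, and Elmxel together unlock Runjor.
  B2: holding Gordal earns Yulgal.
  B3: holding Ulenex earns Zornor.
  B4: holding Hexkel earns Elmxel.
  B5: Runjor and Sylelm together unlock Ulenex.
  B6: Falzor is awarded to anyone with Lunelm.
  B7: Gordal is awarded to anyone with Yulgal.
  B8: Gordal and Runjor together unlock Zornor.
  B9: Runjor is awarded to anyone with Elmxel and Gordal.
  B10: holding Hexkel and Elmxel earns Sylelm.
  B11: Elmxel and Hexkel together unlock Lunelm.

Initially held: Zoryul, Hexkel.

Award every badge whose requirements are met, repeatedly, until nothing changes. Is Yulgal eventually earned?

No

Yulgal would need Gordal (B2), but Gordal is never earned.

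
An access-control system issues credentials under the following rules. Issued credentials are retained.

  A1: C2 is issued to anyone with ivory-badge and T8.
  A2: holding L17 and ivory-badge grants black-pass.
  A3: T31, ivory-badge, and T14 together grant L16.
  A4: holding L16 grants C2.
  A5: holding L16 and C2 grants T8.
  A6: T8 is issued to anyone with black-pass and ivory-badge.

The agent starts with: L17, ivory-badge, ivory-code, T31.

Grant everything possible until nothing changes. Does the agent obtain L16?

No

L16 would need T31, ivory-badge, and T14 (A3), but T14 is never granted.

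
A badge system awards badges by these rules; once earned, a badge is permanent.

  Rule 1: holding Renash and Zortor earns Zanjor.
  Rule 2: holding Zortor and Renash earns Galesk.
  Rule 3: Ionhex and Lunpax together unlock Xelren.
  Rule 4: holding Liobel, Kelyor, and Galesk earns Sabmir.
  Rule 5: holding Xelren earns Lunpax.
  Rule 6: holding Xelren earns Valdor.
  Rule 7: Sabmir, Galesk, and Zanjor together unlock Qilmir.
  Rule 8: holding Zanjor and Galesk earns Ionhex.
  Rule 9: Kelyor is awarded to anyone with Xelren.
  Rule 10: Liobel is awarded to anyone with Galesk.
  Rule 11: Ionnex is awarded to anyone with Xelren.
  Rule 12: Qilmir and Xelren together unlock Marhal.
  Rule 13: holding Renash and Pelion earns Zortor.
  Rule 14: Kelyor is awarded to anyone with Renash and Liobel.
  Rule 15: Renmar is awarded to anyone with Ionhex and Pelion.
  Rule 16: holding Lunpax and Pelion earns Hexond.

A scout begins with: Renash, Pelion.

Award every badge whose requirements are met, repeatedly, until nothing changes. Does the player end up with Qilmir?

Yes

With Renash and Pelion, Zortor is earned (Rule 13).
With Renash and Zortor, Zanjor is earned (Rule 1).
With Zortor and Renash, Galesk is earned (Rule 2).
With Galesk, Liobel is earned (Rule 10).
With Renash and Liobel, Kelyor is earned (Rule 14).
With Liobel, Kelyor, and Galesk, Sabmir is earned (Rule 4).
With Sabmir, Galesk, and Zanjor, Qilmir is earned (Rule 7).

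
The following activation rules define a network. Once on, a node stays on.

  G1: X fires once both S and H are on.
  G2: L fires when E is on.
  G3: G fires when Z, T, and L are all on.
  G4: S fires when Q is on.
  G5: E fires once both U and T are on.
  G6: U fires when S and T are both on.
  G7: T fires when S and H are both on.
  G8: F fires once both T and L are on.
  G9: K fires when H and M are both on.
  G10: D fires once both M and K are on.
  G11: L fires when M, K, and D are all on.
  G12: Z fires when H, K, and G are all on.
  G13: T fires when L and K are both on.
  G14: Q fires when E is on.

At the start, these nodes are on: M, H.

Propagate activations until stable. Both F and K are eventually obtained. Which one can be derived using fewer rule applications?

K

K: G9: H and M on → K on. [1 rule application]
F: G9: H and M on → K on. M and K are on, so D fires (G10). G11: M, K, and D on → L on. L and K are on, so T fires (G13). G8: T and L on → F on. [5 rule applications]
K needs fewer.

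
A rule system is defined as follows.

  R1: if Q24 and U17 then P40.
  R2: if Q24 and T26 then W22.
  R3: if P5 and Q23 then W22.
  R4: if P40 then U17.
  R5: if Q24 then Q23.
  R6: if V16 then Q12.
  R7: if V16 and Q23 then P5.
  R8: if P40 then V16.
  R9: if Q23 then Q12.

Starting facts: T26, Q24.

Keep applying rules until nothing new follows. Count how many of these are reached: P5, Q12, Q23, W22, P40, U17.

3

From Q24 and T26, R2 gives W22.
Q24 holds, so Q23 follows (R5).
From Q23, R9 gives Q12.
P5 would need V16 and Q23 (R7), but V16 is never established.
Q12: reached.
Q23: reached.
W22: reached.
P40 would need Q24 and U17 (R1), but U17 is never established.
U17 would need P40 (R4), but P40 is never established.
Reached: Q12, Q23, and W22 — 3 of the 6.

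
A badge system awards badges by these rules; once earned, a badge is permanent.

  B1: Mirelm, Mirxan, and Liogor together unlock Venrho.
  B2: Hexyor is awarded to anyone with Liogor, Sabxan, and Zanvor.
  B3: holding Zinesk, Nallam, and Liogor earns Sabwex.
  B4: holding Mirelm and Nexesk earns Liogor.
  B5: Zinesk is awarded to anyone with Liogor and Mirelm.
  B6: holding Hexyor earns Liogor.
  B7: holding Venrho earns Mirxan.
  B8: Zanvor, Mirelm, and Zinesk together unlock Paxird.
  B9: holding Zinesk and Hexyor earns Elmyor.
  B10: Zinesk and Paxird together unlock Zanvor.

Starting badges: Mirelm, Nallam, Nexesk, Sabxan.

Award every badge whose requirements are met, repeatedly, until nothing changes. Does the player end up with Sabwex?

Yes

With Mirelm and Nexesk, Liogor is earned (B4).
With Liogor and Mirelm, Zinesk is earned (B5).
With Zinesk, Nallam, and Liogor, Sabwex is earned (B3).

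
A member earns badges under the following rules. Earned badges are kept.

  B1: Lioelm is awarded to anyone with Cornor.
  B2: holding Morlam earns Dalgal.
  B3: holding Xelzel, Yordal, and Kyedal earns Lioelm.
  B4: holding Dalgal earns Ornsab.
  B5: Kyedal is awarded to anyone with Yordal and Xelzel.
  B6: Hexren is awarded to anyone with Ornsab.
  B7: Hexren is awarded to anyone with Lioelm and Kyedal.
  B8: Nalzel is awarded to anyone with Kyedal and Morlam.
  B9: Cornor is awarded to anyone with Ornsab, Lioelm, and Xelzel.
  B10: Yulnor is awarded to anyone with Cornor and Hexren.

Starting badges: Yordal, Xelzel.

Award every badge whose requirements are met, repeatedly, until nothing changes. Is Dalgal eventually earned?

No

Dalgal would need Morlam (B2), but Morlam is never earned.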